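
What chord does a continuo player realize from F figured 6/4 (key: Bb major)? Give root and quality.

Bb major

The figures 6/4 indicate a triad in second inversion.
In second inversion the root lies a fourth above the bass: a fourth above F in Bb major is Bb.
The chord tones are F, Bb, D, giving Bb major.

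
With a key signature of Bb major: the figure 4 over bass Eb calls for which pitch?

Counting 3 letter steps above Eb lands on A; in Bb major, that letter is A.

A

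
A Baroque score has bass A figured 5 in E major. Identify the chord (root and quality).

The figures 5 indicate a triad in root position.
In root position the bass is the root, so the root is A.
The chord tones are A, C#, E, giving A major.

A major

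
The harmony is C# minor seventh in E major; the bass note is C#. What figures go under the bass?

7

C# is the root of C# minor seventh, so the chord is in root position.
A seventh chord in root position is figured 7/5/3, conventionally abbreviated 7.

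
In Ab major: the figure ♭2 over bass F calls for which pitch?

Counting 1 letter step above F lands on G; in Ab major, that letter is G.
The b2 figure lowers it a semitone, giving Gb.

Gb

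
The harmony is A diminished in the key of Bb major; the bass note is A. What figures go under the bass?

A is the root of A diminished, so the chord is in root position.
A triad in root position is figured 5/3, conventionally abbreviated (no figures — root-position triad).

no figures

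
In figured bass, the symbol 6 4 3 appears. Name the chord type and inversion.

Intervals of 6/4/3 above the bass form a seventh chord; the bass is the fifth, so this is second inversion.

seventh chord, second inversion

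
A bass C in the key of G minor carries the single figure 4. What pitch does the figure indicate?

Counting 3 letter steps above C lands on F; in G minor, that letter is F.

F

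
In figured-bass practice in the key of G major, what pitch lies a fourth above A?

D

Counting 3 letter steps above A lands on D; in G major, that letter is D.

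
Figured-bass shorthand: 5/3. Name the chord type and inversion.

triad, root position

Intervals of 5/3 above the bass form a triad; the bass is the root, so this is root position.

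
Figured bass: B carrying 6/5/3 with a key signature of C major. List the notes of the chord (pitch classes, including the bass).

B, D, F, G

A third above B in this key is D.
A fifth above B in this key is F.
A sixth above B in this key is G.
Together with the bass B, this spells G dominant seventh in first inversion.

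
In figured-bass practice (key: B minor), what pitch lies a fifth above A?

E

Counting 4 letter steps above A lands on E; in B minor, that letter is E.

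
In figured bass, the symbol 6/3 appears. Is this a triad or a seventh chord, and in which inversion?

triad, first inversion

Intervals of 6/3 above the bass form a triad; the bass is the third, so this is first inversion.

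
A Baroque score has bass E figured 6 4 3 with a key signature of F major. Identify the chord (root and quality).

The figures 6 4 3 indicate a seventh chord in second inversion.
In second inversion the root lies a fourth above the bass: a fourth above E in F major is A.
The chord tones are E, G, A, C, giving A minor seventh.

A minor seventh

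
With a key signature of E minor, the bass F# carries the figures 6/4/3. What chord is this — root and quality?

B minor seventh

The figures 6/4/3 indicate a seventh chord in second inversion.
In second inversion the root lies a fourth above the bass: a fourth above F# in E minor is B.
The chord tones are F#, A, B, D, giving B minor seventh.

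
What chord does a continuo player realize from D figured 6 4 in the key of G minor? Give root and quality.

The figures 6 4 indicate a triad in second inversion.
In second inversion the root lies a fourth above the bass: a fourth above D in G minor is G.
The chord tones are D, G, Bb, giving G minor.

G minor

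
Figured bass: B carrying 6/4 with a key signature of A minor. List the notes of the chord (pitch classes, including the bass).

B, E, G

A fourth above B in this key is E.
A sixth above B in this key is G.
Together with the bass B, this spells E minor in second inversion.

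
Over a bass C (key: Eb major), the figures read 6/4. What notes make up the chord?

A fourth above C in this key is F.
A sixth above C in this key is Ab.
Together with the bass C, this spells F minor in second inversion.

C, F, Ab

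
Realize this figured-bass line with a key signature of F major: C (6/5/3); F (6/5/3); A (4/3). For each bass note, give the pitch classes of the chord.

C (6/5/3): C, E, G, A.
F (6/5/3): F, A, C, D.
A (6/4/3): A, C, D, F.

C, E, G, A | F, A, C, D | A, C, D, F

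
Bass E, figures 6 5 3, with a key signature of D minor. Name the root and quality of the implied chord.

The figures 6 5 3 indicate a seventh chord in first inversion.
In first inversion the root lies a sixth above the bass: a sixth above E in D minor is C.
The chord tones are E, G, Bb, C, giving C dominant seventh.

C dominant seventh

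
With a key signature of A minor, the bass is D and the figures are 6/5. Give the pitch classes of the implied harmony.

The written figures 6/5 are shorthand for 6/5/3: the 3 is implied.
A third above D in this key is F.
A fifth above D in this key is A.
A sixth above D in this key is B.
Together with the bass D, this spells B half-diminished seventh in first inversion.

D, F, A, B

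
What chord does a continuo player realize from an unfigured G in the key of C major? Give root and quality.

An unfigured bass indicates a triad in root position.
In root position the bass is the root, so the root is G.
The chord tones are G, B, D, giving G major.

G major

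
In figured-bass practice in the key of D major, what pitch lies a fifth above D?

A

Counting 4 letter steps above D lands on A; in D major, that letter is A.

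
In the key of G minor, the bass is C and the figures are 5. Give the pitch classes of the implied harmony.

The written figures 5 are shorthand for 5/3: the 3 is implied.
A third above C in this key is Eb.
A fifth above C in this key is G.
Together with the bass C, this spells C minor in root position.

C, Eb, G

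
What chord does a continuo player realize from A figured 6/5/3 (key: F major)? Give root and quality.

F major seventh

The figures 6/5/3 indicate a seventh chord in first inversion.
In first inversion the root lies a sixth above the bass: a sixth above A in F major is F.
The chord tones are A, C, E, F, giving F major seventh.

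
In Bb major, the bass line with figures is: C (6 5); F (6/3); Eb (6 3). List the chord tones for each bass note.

C, Eb, G, A | F, A, D | Eb, G, C

C (6/5/3): C, Eb, G, A.
F (6/3): F, A, D.
Eb (6/3): Eb, G, C.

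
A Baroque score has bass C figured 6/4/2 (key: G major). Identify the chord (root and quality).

The figures 6/4/2 indicate a seventh chord in third inversion.
In third inversion the root lies a second above the bass: a second above C in G major is D.
The chord tones are C, D, F#, A, giving D dominant seventh.

D dominant seventh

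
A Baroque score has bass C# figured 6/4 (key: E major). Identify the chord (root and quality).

F# minor

The figures 6/4 indicate a triad in second inversion.
In second inversion the root lies a fourth above the bass: a fourth above C# in E major is F#.
The chord tones are C#, F#, A, giving F# minor.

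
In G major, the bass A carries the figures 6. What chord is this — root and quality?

F# diminished

The figures 6 indicate a triad in first inversion.
In first inversion the root lies a sixth above the bass: a sixth above A in G major is F#.
The chord tones are A, C, F#, giving F# diminished.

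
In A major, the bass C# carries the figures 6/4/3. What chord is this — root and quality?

The figures 6/4/3 indicate a seventh chord in second inversion.
In second inversion the root lies a fourth above the bass: a fourth above C# in A major is F#.
The chord tones are C#, E, F#, A, giving F# minor seventh.

F# minor seventh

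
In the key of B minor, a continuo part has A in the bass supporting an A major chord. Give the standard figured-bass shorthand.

no figures

A is the root of A major, so the chord is in root position.
A triad in root position is figured 5/3, conventionally abbreviated (no figures — root-position triad).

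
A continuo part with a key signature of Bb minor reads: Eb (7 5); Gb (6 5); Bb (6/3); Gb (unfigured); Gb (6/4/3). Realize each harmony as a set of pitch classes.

Eb, Gb, Bb, Db | Gb, Bb, Db, Eb | Bb, Db, Gb | Gb, Bb, Db | Gb, Bb, C, Eb

Eb (7/5/3): Eb, Gb, Bb, Db.
Gb (6/5/3): Gb, Bb, Db, Eb.
Bb (6/3): Bb, Db, Gb.
Gb (5/3): Gb, Bb, Db.
Gb (6/4/3): Gb, Bb, C, Eb.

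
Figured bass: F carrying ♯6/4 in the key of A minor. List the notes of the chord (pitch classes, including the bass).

F, B, D#

A fourth above F in this key is B.
A sixth above F in this key is D, raised to D# by the sharp.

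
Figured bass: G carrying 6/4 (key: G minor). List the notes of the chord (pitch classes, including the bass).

G, C, Eb

A fourth above G in this key is C.
A sixth above G in this key is Eb.
Together with the bass G, this spells C minor in second inversion.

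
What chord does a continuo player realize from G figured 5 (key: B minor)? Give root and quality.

G major

The figures 5 indicate a triad in root position.
In root position the bass is the root, so the root is G.
The chord tones are G, B, D, giving G major.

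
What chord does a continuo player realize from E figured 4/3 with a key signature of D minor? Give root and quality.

A minor seventh

The figures 4/3 indicate a seventh chord in second inversion.
In second inversion the root lies a fourth above the bass: a fourth above E in D minor is A.
The chord tones are E, G, A, C, giving A minor seventh.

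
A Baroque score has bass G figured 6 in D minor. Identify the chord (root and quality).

E diminished

The figures 6 indicate a triad in first inversion.
In first inversion the root lies a sixth above the bass: a sixth above G in D minor is E.
The chord tones are G, Bb, E, giving E diminished.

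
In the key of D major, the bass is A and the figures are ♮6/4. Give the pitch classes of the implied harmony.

A, D, F

A fourth above A in this key is D.
A sixth above A in this key is F#, made natural (F) by the ♮ figure.
Together with the bass A, this spells D minor in second inversion.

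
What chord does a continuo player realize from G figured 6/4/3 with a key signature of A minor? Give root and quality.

The figures 6/4/3 indicate a seventh chord in second inversion.
In second inversion the root lies a fourth above the bass: a fourth above G in A minor is C.
The chord tones are G, B, C, E, giving C major seventh.

C major seventh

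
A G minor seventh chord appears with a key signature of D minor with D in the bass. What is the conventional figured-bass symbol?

4/3

D is the fifth of G minor seventh, so the chord is in second inversion.
A seventh chord in second inversion is figured 6/4/3, conventionally abbreviated 4/3.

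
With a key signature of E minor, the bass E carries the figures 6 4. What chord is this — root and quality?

A minor

The figures 6 4 indicate a triad in second inversion.
In second inversion the root lies a fourth above the bass: a fourth above E in E minor is A.
The chord tones are E, A, C, giving A minor.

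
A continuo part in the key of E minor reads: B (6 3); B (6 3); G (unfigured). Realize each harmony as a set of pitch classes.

B, D, G | B, D, G | G, B, D

B (6/3): B, D, G.
B (6/3): B, D, G.
G (5/3): G, B, D.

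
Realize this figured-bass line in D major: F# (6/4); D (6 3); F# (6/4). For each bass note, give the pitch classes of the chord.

F#, B, D | D, F#, B | F#, B, D

F# (6/4): F#, B, D.
D (6/3): D, F#, B.
F# (6/4): F#, B, D.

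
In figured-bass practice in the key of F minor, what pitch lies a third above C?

Counting 2 letter steps above C lands on E; in F minor, that letter is Eb.

Eb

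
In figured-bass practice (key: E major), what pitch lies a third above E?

G#

Counting 2 letter steps above E lands on G; in E major, that letter is G#.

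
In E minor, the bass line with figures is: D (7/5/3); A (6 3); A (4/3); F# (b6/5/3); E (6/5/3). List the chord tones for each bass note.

D, F#, A, C | A, C, F# | A, C, D, F# | F#, A, C, Db | E, G, B, C

D (7/5/3): D, F#, A, C.
A (6/3): A, C, F#.
A (6/4/3): A, C, D, F#.
F# (b6/5/3): F#, A, C, Db.
E (6/5/3): E, G, B, C.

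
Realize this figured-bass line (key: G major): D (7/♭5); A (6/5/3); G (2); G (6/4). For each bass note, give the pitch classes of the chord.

D (7/b5/3): D, F#, Ab, C.
A (6/5/3): A, C, E, F#.
G (6/4/2): G, A, C, E.
G (6/4): G, C, E.

D, F#, Ab, C | A, C, E, F# | G, A, C, E | G, C, E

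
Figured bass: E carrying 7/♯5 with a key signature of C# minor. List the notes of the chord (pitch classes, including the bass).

The written figures 7/♯5 are shorthand for 7/5/3: the 3 is implied.
A third above E in this key is G#.
A fifth above E in this key is B, raised to B# by the sharp.
A seventh above E in this key is D#.
Together with the bass E, this spells E augmented major seventh in root position.

E, G#, B#, D#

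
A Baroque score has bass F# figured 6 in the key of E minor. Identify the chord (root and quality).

D major

The figures 6 indicate a triad in first inversion.
In first inversion the root lies a sixth above the bass: a sixth above F# in E minor is D.
The chord tones are F#, A, D, giving D major.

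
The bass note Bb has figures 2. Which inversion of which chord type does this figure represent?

2 is shorthand for 6/4/2.
Intervals of 6/4/2 above the bass form a seventh chord; the bass is the seventh, so this is third inversion.

seventh chord, third inversion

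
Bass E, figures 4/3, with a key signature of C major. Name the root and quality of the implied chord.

A minor seventh

The figures 4/3 indicate a seventh chord in second inversion.
In second inversion the root lies a fourth above the bass: a fourth above E in C major is A.
The chord tones are E, G, A, C, giving A minor seventh.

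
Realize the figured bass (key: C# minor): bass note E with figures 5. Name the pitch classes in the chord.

The written figures 5 are shorthand for 5/3: the 3 is implied.
A third above E in this key is G#.
A fifth above E in this key is B.
Together with the bass E, this spells E major in root position.

E, G#, B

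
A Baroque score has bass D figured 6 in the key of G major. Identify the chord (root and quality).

B minor

The figures 6 indicate a triad in first inversion.
In first inversion the root lies a sixth above the bass: a sixth above D in G major is B.
The chord tones are D, F#, B, giving B minor.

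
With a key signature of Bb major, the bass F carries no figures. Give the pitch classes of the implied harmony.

F, A, C

An unfigured bass implies 5/3.
A third above F in this key is A.
A fifth above F in this key is C.
Together with the bass F, this spells F major in root position.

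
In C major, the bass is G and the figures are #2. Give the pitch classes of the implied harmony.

The written figures #2 are shorthand for 6/4/2: the 6/4 are implied.
A second above G in this key is A, raised to A# by the sharp.
A fourth above G in this key is C.
A sixth above G in this key is E.

G, A#, C, E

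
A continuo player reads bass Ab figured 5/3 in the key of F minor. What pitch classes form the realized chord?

Ab, C, Eb

A third above Ab in this key is C.
A fifth above Ab in this key is Eb.
Together with the bass Ab, this spells Ab major in root position.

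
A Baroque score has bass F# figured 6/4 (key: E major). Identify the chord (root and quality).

The figures 6/4 indicate a triad in second inversion.
In second inversion the root lies a fourth above the bass: a fourth above F# in E major is B.
The chord tones are F#, B, D#, giving B major.

B major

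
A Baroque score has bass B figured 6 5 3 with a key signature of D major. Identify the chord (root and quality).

G major seventh

The figures 6 5 3 indicate a seventh chord in first inversion.
In first inversion the root lies a sixth above the bass: a sixth above B in D major is G.
The chord tones are B, D, F#, G, giving G major seventh.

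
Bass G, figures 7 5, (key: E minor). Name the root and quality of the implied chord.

G major seventh

The figures 7 5 indicate a seventh chord in root position.
In root position the bass is the root, so the root is G.
The chord tones are G, B, D, F#, giving G major seventh.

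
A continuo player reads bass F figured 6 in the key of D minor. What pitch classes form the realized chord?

F, A, D

The written figures 6 are shorthand for 6/3: the 3 is implied.
A third above F in this key is A.
A sixth above F in this key is D.
Together with the bass F, this spells D minor in first inversion.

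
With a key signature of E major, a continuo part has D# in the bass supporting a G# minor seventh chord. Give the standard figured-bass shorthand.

4/3

D# is the fifth of G# minor seventh, so the chord is in second inversion.
A seventh chord in second inversion is figured 6/4/3, conventionally abbreviated 4/3.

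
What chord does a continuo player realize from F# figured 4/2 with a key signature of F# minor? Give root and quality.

G# half-diminished seventh

The figures 4/2 indicate a seventh chord in third inversion.
In third inversion the root lies a second above the bass: a second above F# in F# minor is G#.
The chord tones are F#, G#, B, D, giving G# half-diminished seventh.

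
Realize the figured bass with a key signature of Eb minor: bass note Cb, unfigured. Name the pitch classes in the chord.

Cb, Eb, Gb

An unfigured bass implies 5/3.
A third above Cb in this key is Eb.
A fifth above Cb in this key is Gb.
Together with the bass Cb, this spells Cb major in root position.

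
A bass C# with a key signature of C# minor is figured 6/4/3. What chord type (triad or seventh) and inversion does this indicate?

Intervals of 6/4/3 above the bass form a seventh chord; the bass is the fifth, so this is second inversion.

seventh chord, second inversion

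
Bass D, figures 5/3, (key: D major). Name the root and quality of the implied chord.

D major

The figures 5/3 indicate a triad in root position.
In root position the bass is the root, so the root is D.
The chord tones are D, F#, A, giving D major.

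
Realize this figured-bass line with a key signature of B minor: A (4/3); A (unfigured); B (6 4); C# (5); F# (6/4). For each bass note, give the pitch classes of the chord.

A (6/4/3): A, C#, D, F#.
A (5/3): A, C#, E.
B (6/4): B, E, G.
C# (5/3): C#, E, G.
F# (6/4): F#, B, D.

A, C#, D, F# | A, C#, E | B, E, G | C#, E, G | F#, B, D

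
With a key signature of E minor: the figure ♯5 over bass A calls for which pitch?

E#

Counting 4 letter steps above A lands on E; in E minor, that letter is E.
The #5 figure raises it a semitone, giving E#.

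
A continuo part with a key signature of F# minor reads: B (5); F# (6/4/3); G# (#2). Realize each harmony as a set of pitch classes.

B (5/3): B, D, F#.
F# (6/4/3): F#, A, B, D.
G# (6/4/#2): G#, A#, C#, E.

B, D, F# | F#, A, B, D | G#, A#, C#, E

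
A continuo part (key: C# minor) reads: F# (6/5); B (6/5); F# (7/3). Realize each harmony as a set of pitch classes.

F# (6/5/3): F#, A, C#, D#.
B (6/5/3): B, D#, F#, G#.
F# (7/5/3): F#, A, C#, E.

F#, A, C#, D# | B, D#, F#, G# | F#, A, C#, E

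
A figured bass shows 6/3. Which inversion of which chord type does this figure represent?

Intervals of 6/3 above the bass form a triad; the bass is the third, so this is first inversion.

triad, first inversion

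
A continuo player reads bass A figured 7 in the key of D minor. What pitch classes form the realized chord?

A, C, E, G

The written figures 7 are shorthand for 7/5/3: the 5/3 are implied.
A third above A in this key is C.
A fifth above A in this key is E.
A seventh above A in this key is G.
Together with the bass A, this spells A minor seventh in root position.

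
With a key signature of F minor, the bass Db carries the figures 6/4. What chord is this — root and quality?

G diminished

The figures 6/4 indicate a triad in second inversion.
In second inversion the root lies a fourth above the bass: a fourth above Db in F minor is G.
The chord tones are Db, G, Bb, giving G diminished.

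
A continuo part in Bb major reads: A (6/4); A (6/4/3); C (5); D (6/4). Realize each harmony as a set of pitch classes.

A, D, F | A, C, D, F | C, Eb, G | D, G, Bb

A (6/4): A, D, F.
A (6/4/3): A, C, D, F.
C (5/3): C, Eb, G.
D (6/4): D, G, Bb.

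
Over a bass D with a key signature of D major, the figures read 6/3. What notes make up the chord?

A third above D in this key is F#.
A sixth above D in this key is B.
Together with the bass D, this spells B minor in first inversion.

D, F#, B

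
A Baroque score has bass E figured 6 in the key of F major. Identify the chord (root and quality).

C major

The figures 6 indicate a triad in first inversion.
In first inversion the root lies a sixth above the bass: a sixth above E in F major is C.
The chord tones are E, G, C, giving C major.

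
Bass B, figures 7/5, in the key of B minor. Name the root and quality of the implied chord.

B minor seventh

The figures 7/5 indicate a seventh chord in root position.
In root position the bass is the root, so the root is B.
The chord tones are B, D, F#, A, giving B minor seventh.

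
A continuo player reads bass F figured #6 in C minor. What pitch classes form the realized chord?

The written figures #6 are shorthand for 6/3: the 3 is implied.
A third above F in this key is Ab.
A sixth above F in this key is D, raised to D# by the sharp.

F, Ab, D#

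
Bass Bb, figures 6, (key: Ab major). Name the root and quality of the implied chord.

The figures 6 indicate a triad in first inversion.
In first inversion the root lies a sixth above the bass: a sixth above Bb in Ab major is G.
The chord tones are Bb, Db, G, giving G diminished.

G diminished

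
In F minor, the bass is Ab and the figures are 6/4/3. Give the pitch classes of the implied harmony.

A third above Ab in this key is C.
A fourth above Ab in this key is Db.
A sixth above Ab in this key is F.
Together with the bass Ab, this spells Db major seventh in second inversion.

Ab, C, Db, F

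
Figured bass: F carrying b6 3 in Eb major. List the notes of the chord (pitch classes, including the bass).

A third above F in this key is Ab.
A sixth above F in this key is D, lowered to Db by the flat.
Together with the bass F, this spells Db major in first inversion.

F, Ab, Db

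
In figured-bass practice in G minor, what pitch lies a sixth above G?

Counting 5 letter steps above G lands on E; in G minor, that letter is Eb.

Eb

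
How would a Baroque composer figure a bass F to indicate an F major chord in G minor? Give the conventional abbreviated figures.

no figures

F is the root of F major, so the chord is in root position.
A triad in root position is figured 5/3, conventionally abbreviated (no figures — root-position triad).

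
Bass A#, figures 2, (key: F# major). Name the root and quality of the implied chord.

The figures 2 indicate a seventh chord in third inversion.
In third inversion the root lies a second above the bass: a second above A# in F# major is B.
The chord tones are A#, B, D#, F#, giving B major seventh.

B major seventh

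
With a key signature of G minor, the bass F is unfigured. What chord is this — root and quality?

An unfigured bass indicates a triad in root position.
In root position the bass is the root, so the root is F.
The chord tones are F, A, C, giving F major.

F major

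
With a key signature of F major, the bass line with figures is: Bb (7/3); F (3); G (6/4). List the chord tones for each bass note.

Bb (7/5/3): Bb, D, F, A.
F (5/3): F, A, C.
G (6/4): G, C, E.

Bb, D, F, A | F, A, C | G, C, E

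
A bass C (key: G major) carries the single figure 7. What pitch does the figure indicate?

Counting 6 letter steps above C lands on B; in G major, that letter is B.

B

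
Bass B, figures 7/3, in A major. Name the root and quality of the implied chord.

The figures 7/3 indicate a seventh chord in root position.
In root position the bass is the root, so the root is B.
The chord tones are B, D, F#, A, giving B minor seventh.

B minor seventh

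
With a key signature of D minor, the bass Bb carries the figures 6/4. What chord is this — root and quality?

E diminished

The figures 6/4 indicate a triad in second inversion.
In second inversion the root lies a fourth above the bass: a fourth above Bb in D minor is E.
The chord tones are Bb, E, G, giving E diminished.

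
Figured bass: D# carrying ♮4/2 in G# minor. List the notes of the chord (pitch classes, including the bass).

D#, E, G, B

The written figures ♮4/2 are shorthand for 6/4/2: the 6 is implied.
A second above D# in this key is E.
A fourth above D# in this key is G#, made natural (G) by the ♮ figure.
A sixth above D# in this key is B.
Together with the bass D#, this spells E minor-major seventh in third inversion.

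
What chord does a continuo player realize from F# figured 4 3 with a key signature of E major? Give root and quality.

B dominant seventh

The figures 4 3 indicate a seventh chord in second inversion.
In second inversion the root lies a fourth above the bass: a fourth above F# in E major is B.
The chord tones are F#, A, B, D#, giving B dominant seventh.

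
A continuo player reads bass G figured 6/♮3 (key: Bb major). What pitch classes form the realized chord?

G, B, Eb

A third above G in this key is Bb, made natural (B) by the ♮ figure.
A sixth above G in this key is Eb.
Together with the bass G, this spells Eb augmented in first inversion.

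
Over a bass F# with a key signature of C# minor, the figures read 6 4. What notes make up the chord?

A fourth above F# in this key is B.
A sixth above F# in this key is D#.
Together with the bass F#, this spells B major in second inversion.

F#, B, D#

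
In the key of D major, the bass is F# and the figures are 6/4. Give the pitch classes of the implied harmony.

F#, B, D

A fourth above F# in this key is B.
A sixth above F# in this key is D.
Together with the bass F#, this spells B minor in second inversion.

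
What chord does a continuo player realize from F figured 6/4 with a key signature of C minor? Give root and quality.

The figures 6/4 indicate a triad in second inversion.
In second inversion the root lies a fourth above the bass: a fourth above F in C minor is Bb.
The chord tones are F, Bb, D, giving Bb major.

Bb major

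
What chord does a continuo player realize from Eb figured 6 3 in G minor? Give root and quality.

The figures 6 3 indicate a triad in first inversion.
In first inversion the root lies a sixth above the bass: a sixth above Eb in G minor is C.
The chord tones are Eb, G, C, giving C minor.

C minor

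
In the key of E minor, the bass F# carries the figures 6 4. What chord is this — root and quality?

B minor

The figures 6 4 indicate a triad in second inversion.
In second inversion the root lies a fourth above the bass: a fourth above F# in E minor is B.
The chord tones are F#, B, D, giving B minor.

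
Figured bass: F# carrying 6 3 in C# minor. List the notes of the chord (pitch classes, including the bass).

A third above F# in this key is A.
A sixth above F# in this key is D#.
Together with the bass F#, this spells D# diminished in first inversion.

F#, A, D#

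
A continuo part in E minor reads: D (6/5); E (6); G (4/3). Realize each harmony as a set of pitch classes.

D, F#, A, B | E, G, C | G, B, C, E

D (6/5/3): D, F#, A, B.
E (6/3): E, G, C.
G (6/4/3): G, B, C, E.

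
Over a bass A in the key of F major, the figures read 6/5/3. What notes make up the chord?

A, C, E, F

A third above A in this key is C.
A fifth above A in this key is E.
A sixth above A in this key is F.
Together with the bass A, this spells F major seventh in first inversion.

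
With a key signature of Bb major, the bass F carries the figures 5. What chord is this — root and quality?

F major

The figures 5 indicate a triad in root position.
In root position the bass is the root, so the root is F.
The chord tones are F, A, C, giving F major.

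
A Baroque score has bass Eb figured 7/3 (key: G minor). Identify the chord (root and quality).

The figures 7/3 indicate a seventh chord in root position.
In root position the bass is the root, so the root is Eb.
The chord tones are Eb, G, Bb, D, giving Eb major seventh.

Eb major seventh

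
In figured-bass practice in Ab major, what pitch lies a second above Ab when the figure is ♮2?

Counting 1 letter step above Ab lands on B; in Ab major, that letter is Bb.
The ♮2 figure makes it natural, giving B.

B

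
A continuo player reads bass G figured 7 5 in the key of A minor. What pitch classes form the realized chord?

The written figures 7 5 are shorthand for 7/5/3: the 3 is implied.
A third above G in this key is B.
A fifth above G in this key is D.
A seventh above G in this key is F.
Together with the bass G, this spells G dominant seventh in root position.

G, B, D, F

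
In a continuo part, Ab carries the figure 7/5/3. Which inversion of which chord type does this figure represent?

seventh chord, root position

Intervals of 7/5/3 above the bass form a seventh chord; the bass is the root, so this is root position.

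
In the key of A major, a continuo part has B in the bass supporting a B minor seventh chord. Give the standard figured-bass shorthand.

B is the root of B minor seventh, so the chord is in root position.
A seventh chord in root position is figured 7/5/3, conventionally abbreviated 7.

7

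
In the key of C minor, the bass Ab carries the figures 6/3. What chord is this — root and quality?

The figures 6/3 indicate a triad in first inversion.
In first inversion the root lies a sixth above the bass: a sixth above Ab in C minor is F.
The chord tones are Ab, C, F, giving F minor.

F minor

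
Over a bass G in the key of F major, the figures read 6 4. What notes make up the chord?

G, C, E

A fourth above G in this key is C.
A sixth above G in this key is E.
Together with the bass G, this spells C major in second inversion.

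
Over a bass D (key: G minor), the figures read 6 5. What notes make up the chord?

D, F, A, Bb

The written figures 6 5 are shorthand for 6/5/3: the 3 is implied.
A third above D in this key is F.
A fifth above D in this key is A.
A sixth above D in this key is Bb.
Together with the bass D, this spells Bb major seventh in first inversion.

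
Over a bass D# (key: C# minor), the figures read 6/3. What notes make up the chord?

D#, F#, B

A third above D# in this key is F#.
A sixth above D# in this key is B.
Together with the bass D#, this spells B major in first inversion.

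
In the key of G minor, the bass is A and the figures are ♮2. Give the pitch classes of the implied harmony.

The written figures ♮2 are shorthand for 6/4/2: the 6/4 are implied.
A second above A in this key is Bb, made natural (B) by the ♮ figure.
A fourth above A in this key is D.
A sixth above A in this key is F.
Together with the bass A, this spells B half-diminished seventh in third inversion.

A, B, D, F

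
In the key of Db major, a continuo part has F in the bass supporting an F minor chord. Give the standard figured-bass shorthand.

no figures

F is the root of F minor, so the chord is in root position.
A triad in root position is figured 5/3, conventionally abbreviated (no figures — root-position triad).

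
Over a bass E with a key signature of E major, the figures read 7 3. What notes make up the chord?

The written figures 7 3 are shorthand for 7/5/3: the 5 is implied.
A third above E in this key is G#.
A fifth above E in this key is B.
A seventh above E in this key is D#.
Together with the bass E, this spells E major seventh in root position.

E, G#, B, D#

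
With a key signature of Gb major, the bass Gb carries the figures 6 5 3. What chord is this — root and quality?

The figures 6 5 3 indicate a seventh chord in first inversion.
In first inversion the root lies a sixth above the bass: a sixth above Gb in Gb major is Eb.
The chord tones are Gb, Bb, Db, Eb, giving Eb minor seventh.

Eb minor seventh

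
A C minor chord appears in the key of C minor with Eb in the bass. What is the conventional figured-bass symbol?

Eb is the third of C minor, so the chord is in first inversion.
A triad in first inversion is figured 6/3, conventionally abbreviated 6.

6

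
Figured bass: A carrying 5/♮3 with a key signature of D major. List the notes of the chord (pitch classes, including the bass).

A third above A in this key is C#, made natural (C) by the ♮ figure.
A fifth above A in this key is E.
Together with the bass A, this spells A minor in root position.

A, C, E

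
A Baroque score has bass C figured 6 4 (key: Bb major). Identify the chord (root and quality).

The figures 6 4 indicate a triad in second inversion.
In second inversion the root lies a fourth above the bass: a fourth above C in Bb major is F.
The chord tones are C, F, A, giving F major.

F major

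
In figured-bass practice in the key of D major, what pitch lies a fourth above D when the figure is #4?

G#

Counting 3 letter steps above D lands on G; in D major, that letter is G.
The #4 figure raises it a semitone, giving G#.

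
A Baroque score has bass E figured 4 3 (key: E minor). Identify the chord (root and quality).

A minor seventh

The figures 4 3 indicate a seventh chord in second inversion.
In second inversion the root lies a fourth above the bass: a fourth above E in E minor is A.
The chord tones are E, G, A, C, giving A minor seventh.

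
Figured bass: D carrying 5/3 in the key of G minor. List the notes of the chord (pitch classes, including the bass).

D, F, A

A third above D in this key is F.
A fifth above D in this key is A.
Together with the bass D, this spells D minor in root position.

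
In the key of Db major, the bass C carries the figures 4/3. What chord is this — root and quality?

F minor seventh

The figures 4/3 indicate a seventh chord in second inversion.
In second inversion the root lies a fourth above the bass: a fourth above C in Db major is F.
The chord tones are C, Eb, F, Ab, giving F minor seventh.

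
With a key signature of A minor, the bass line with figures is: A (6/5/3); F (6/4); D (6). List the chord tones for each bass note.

A, C, E, F | F, B, D | D, F, B

A (6/5/3): A, C, E, F.
F (6/4): F, B, D.
D (6/3): D, F, B.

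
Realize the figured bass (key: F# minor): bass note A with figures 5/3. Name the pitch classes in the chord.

A, C#, E

A third above A in this key is C#.
A fifth above A in this key is E.
Together with the bass A, this spells A major in root position.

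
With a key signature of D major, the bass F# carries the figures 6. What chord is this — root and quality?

D major

The figures 6 indicate a triad in first inversion.
In first inversion the root lies a sixth above the bass: a sixth above F# in D major is D.
The chord tones are F#, A, D, giving D major.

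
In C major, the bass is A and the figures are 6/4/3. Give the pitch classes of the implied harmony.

A third above A in this key is C.
A fourth above A in this key is D.
A sixth above A in this key is F.
Together with the bass A, this spells D minor seventh in second inversion.

A, C, D, F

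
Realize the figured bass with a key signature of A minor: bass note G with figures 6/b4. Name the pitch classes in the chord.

G, Cb, E

A fourth above G in this key is C, lowered to Cb by the flat.
A sixth above G in this key is E.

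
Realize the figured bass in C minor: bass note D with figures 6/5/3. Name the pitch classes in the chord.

D, F, Ab, Bb

A third above D in this key is F.
A fifth above D in this key is Ab.
A sixth above D in this key is Bb.
Together with the bass D, this spells Bb dominant seventh in first inversion.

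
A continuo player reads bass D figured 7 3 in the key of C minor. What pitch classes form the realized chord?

D, F, Ab, C

The written figures 7 3 are shorthand for 7/5/3: the 5 is implied.
A third above D in this key is F.
A fifth above D in this key is Ab.
A seventh above D in this key is C.
Together with the bass D, this spells D half-diminished seventh in root position.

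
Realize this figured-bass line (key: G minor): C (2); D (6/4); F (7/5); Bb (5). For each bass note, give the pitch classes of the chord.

C (6/4/2): C, D, F, A.
D (6/4): D, G, Bb.
F (7/5/3): F, A, C, Eb.
Bb (5/3): Bb, D, F.

C, D, F, A | D, G, Bb | F, A, C, Eb | Bb, D, F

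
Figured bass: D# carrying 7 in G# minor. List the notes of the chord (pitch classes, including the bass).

The written figures 7 are shorthand for 7/5/3: the 5/3 are implied.
A third above D# in this key is F#.
A fifth above D# in this key is A#.
A seventh above D# in this key is C#.
Together with the bass D#, this spells D# minor seventh in root position.

D#, F#, A#, C#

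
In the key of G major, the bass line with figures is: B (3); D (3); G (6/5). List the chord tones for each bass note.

B (5/3): B, D, F#.
D (5/3): D, F#, A.
G (6/5/3): G, B, D, E.

B, D, F# | D, F#, A | G, B, D, E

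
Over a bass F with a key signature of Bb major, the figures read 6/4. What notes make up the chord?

A fourth above F in this key is Bb.
A sixth above F in this key is D.
Together with the bass F, this spells Bb major in second inversion.

F, Bb, D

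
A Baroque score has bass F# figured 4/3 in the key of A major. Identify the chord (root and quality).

B minor seventh

The figures 4/3 indicate a seventh chord in second inversion.
In second inversion the root lies a fourth above the bass: a fourth above F# in A major is B.
The chord tones are F#, A, B, D, giving B minor seventh.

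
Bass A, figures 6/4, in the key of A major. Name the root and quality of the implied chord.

D major

The figures 6/4 indicate a triad in second inversion.
In second inversion the root lies a fourth above the bass: a fourth above A in A major is D.
The chord tones are A, D, F#, giving D major.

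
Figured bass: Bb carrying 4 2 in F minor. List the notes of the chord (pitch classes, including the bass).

Bb, C, Eb, G

The written figures 4 2 are shorthand for 6/4/2: the 6 is implied.
A second above Bb in this key is C.
A fourth above Bb in this key is Eb.
A sixth above Bb in this key is G.
Together with the bass Bb, this spells C minor seventh in third inversion.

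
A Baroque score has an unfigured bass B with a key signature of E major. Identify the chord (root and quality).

An unfigured bass indicates a triad in root position.
In root position the bass is the root, so the root is B.
The chord tones are B, D#, F#, giving B major.

B major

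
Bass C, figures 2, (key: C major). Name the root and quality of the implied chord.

D minor seventh

The figures 2 indicate a seventh chord in third inversion.
In third inversion the root lies a second above the bass: a second above C in C major is D.
The chord tones are C, D, F, A, giving D minor seventh.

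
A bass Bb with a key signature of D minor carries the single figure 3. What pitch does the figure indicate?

D

Counting 2 letter steps above Bb lands on D; in D minor, that letter is D.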